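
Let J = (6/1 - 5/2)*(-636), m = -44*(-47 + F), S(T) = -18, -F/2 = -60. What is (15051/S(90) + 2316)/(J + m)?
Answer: -8879/32628 ≈ -0.27213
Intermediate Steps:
F = 120 (F = -2*(-60) = 120)
m = -3212 (m = -44*(-47 + 120) = -44*73 = -3212)
J = -2226 (J = (6*1 - 5*½)*(-636) = (6 - 5/2)*(-636) = (7/2)*(-636) = -2226)
(15051/S(90) + 2316)/(J + m) = (15051/(-18) + 2316)/(-2226 - 3212) = (15051*(-1/18) + 2316)/(-5438) = (-5017/6 + 2316)*(-1/5438) = (8879/6)*(-1/5438) = -8879/32628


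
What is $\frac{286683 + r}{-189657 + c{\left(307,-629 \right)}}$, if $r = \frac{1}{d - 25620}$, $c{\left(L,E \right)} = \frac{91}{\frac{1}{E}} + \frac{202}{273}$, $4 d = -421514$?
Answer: $- \frac{20505053464077}{17659228164782} \approx -1.1612$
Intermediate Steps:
$d = - \frac{210757}{2}$ ($d = \frac{1}{4} \left(-421514\right) = - \frac{210757}{2} \approx -1.0538 \cdot 10^{5}$)
$c{\left(L,E \right)} = \frac{202}{273} + 91 E$ ($c{\left(L,E \right)} = 91 E + 202 \cdot \frac{1}{273} = 91 E + \frac{202}{273} = \frac{202}{273} + 91 E$)
$r = - \frac{2}{261997}$ ($r = \frac{1}{- \frac{210757}{2} - 25620} = \frac{1}{- \frac{261997}{2}} = - \frac{2}{261997} \approx -7.6337 \cdot 10^{-6}$)
$\frac{286683 + r}{-189657 + c{\left(307,-629 \right)}} = \frac{286683 - \frac{2}{261997}}{-189657 + \left(\frac{202}{273} + 91 \left(-629\right)\right)} = \frac{75110085949}{261997 \left(-189657 + \left(\frac{202}{273} - 57239\right)\right)} = \frac{75110085949}{261997 \left(-189657 - \frac{15626045}{273}\right)} = \frac{75110085949}{261997 \left(- \frac{67402406}{273}\right)} = \frac{75110085949}{261997} \left(- \frac{273}{67402406}\right) = - \frac{20505053464077}{17659228164782}$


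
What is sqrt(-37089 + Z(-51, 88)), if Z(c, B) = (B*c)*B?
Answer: 7*I*sqrt(8817) ≈ 657.29*I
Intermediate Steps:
Z(c, B) = c*B**2
sqrt(-37089 + Z(-51, 88)) = sqrt(-37089 - 51*88**2) = sqrt(-37089 - 51*7744) = sqrt(-37089 - 394944) = sqrt(-432033) = 7*I*sqrt(8817)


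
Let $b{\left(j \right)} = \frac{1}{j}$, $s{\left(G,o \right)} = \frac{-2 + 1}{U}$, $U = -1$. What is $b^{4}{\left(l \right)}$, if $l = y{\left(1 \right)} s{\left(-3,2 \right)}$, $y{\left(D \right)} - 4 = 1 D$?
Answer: $\frac{1}{625} \approx 0.0016$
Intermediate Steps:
$s{\left(G,o \right)} = 1$ ($s{\left(G,o \right)} = \frac{-2 + 1}{-1} = \left(-1\right) \left(-1\right) = 1$)
$y{\left(D \right)} = 4 + D$ ($y{\left(D \right)} = 4 + 1 D = 4 + D$)
$l = 5$ ($l = \left(4 + 1\right) 1 = 5 \cdot 1 = 5$)
$b^{4}{\left(l \right)} = \left(\frac{1}{5}\right)^{4} = \frac{1}{625}$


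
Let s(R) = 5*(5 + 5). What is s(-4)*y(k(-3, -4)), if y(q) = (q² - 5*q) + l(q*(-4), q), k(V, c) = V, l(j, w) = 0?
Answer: 1200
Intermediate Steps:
s(R) = 50 (s(R) = 5*10 = 50)
y(q) = q² - 5*q (y(q) = (q² - 5*q) + 0 = q² - 5*q)
s(-4)*y(k(-3, -4)) = 50*(-3*(-5 - 3)) = 50*(-3*(-8)) = 50*24 = 1200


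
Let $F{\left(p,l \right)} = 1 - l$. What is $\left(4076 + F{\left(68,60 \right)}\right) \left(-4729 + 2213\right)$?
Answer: $-10106772$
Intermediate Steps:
$\left(4076 + F{\left(68,60 \right)}\right) \left(-4729 + 2213\right) = \left(4076 + \left(1 - 60\right)\right) \left(-4729 + 2213\right) = \left(4076 + \left(1 - 60\right)\right) \left(-2516\right) = \left(4076 - 59\right) \left(-2516\right) = 4017 \left(-2516\right) = -10106772$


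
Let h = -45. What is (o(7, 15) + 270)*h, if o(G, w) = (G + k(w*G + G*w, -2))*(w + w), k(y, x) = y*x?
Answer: 545400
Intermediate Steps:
k(y, x) = x*y
o(G, w) = 2*w*(G - 4*G*w) (o(G, w) = (G - 2*(w*G + G*w))*(w + w) = (G - 2*(G*w + G*w))*(2*w) = (G - 4*G*w)*(2*w) = 2*w*(G - 4*G*w))
(o(7, 15) + 270)*h = (2*7*15*(1 - 4*15) + 270)*(-45) = (2*7*15*(1 - 60) + 270)*(-45) = (2*7*15*(-59) + 270)*(-45) = (-12390 + 270)*(-45) = -12120*(-45) = 545400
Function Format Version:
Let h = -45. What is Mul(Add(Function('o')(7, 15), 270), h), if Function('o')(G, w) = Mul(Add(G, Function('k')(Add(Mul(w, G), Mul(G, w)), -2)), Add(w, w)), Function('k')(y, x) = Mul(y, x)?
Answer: 545400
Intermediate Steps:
Function('k')(y, x) = Mul(x, y)
Function('o')(G, w) = Mul(2, w, Add(G, Mul(-4, G, w))) (Function('o')(G, w) = Mul(Add(G, Mul(-2, Add(Mul(w, G), Mul(G, w)))), Add(w, w)) = Mul(Add(G, Mul(-2, Add(Mul(G, w), Mul(G, w)))), Mul(2, w)) = Mul(Add(G, Mul(-2, Mul(2, G, w))), Mul(2, w)) = Mul(Add(G, Mul(-4, G, w)), Mul(2, w)) = Mul(2, w, Add(G, Mul(-4, G, w))))
Mul(Add(Function('o')(7, 15), 270), h) = Mul(Add(Mul(2, 7, 15, Add(1, Mul(-4, 15))), 270), -45) = Mul(Add(Mul(2, 7, 15, Add(1, -60)), 270), -45) = Mul(Add(Mul(2, 7, 15, -59), 270), -45) = Mul(Add(-12390, 270), -45) = Mul(-12120, -45) = 545400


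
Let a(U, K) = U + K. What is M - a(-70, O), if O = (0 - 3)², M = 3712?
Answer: 3773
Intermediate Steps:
O = 9 (O = (-3)² = 9)
a(U, K) = K + U
M - a(-70, O) = 3712 - (9 - 70) = 3712 - 1*(-61) = 3712 + 61 = 3773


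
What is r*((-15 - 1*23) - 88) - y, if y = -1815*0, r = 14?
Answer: -1764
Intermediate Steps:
y = 0
r*((-15 - 1*23) - 88) - y = 14*((-15 - 1*23) - 88) - 1*0 = 14*((-15 - 23) - 88) + 0 = 14*(-38 - 88) + 0 = 14*(-126) + 0 = -1764 + 0 = -1764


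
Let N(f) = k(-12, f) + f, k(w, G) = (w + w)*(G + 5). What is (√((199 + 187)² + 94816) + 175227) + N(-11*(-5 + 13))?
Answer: 177131 + 2*√60953 ≈ 1.7762e+5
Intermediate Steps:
k(w, G) = 2*w*(5 + G) (k(w, G) = (2*w)*(5 + G) = 2*w*(5 + G))
N(f) = -120 - 23*f (N(f) = 2*(-12)*(5 + f) + f = (-120 - 24*f) + f = -120 - 23*f)
(√((199 + 187)² + 94816) + 175227) + N(-11*(-5 + 13)) = (√((199 + 187)² + 94816) + 175227) + (-120 - (-253)*(-5 + 13)) = (√(386² + 94816) + 175227) + (-120 - (-253)*8) = (√(148996 + 94816) + 175227) + (-120 - 23*(-88)) = (√243812 + 175227) + (-120 + 2024) = (2*√60953 + 175227) + 1904 = (175227 + 2*√60953) + 1904 = 177131 + 2*√60953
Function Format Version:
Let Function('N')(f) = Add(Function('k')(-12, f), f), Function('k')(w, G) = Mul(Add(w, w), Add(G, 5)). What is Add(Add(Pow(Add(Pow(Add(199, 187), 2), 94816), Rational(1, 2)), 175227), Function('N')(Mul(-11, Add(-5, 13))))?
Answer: Add(177131, Mul(2, Pow(60953, Rational(1, 2)))) ≈ 1.7762e+5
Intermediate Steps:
Function('k')(w, G) = Mul(2, w, Add(5, G)) (Function('k')(w, G) = Mul(Mul(2, w), Add(5, G)) = Mul(2, w, Add(5, G)))
Function('N')(f) = Add(-120, Mul(-23, f)) (Function('N')(f) = Add(Mul(2, -12, Add(5, f)), f) = Add(Add(-120, Mul(-24, f)), f) = Add(-120, Mul(-23, f)))
Add(Add(Pow(Add(Pow(Add(199, 187), 2), 94816), Rational(1, 2)), 175227), Function('N')(Mul(-11, Add(-5, 13)))) = Add(Add(Pow(Add(Pow(Add(199, 187), 2), 94816), Rational(1, 2)), 175227), Add(-120, Mul(-23, Mul(-11, Add(-5, 13))))) = Add(Add(Pow(Add(Pow(386, 2), 94816), Rational(1, 2)), 175227), Add(-120, Mul(-23, Mul(-11, 8)))) = Add(Add(Pow(Add(148996, 94816), Rational(1, 2)), 175227), Add(-120, Mul(-23, -88))) = Add(Add(Pow(243812, Rational(1, 2)), 175227), Add(-120, 2024)) = Add(Add(Mul(2, Pow(60953, Rational(1, 2))), 175227), 1904) = Add(Add(175227, Mul(2, Pow(60953, Rational(1, 2)))), 1904) = Add(177131, Mul(2, Pow(60953, Rational(1, 2))))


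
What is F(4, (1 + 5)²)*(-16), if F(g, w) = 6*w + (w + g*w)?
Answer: -6336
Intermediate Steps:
F(g, w) = 7*w + g*w
F(4, (1 + 5)²)*(-16) = ((1 + 5)²*(7 + 4))*(-16) = (6²*11)*(-16) = (36*11)*(-16) = 396*(-16) = -6336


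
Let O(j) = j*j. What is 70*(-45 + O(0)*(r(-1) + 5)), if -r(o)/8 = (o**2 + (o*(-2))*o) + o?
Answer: -3150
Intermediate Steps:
O(j) = j**2
r(o) = -8*o + 8*o**2 (r(o) = -8*((o**2 + (o*(-2))*o) + o) = -8*((o**2 + (-2*o)*o) + o) = -8*((o**2 - 2*o**2) + o) = -8*(-o**2 + o) = -8*(o - o**2) = -8*o + 8*o**2)
70*(-45 + O(0)*(r(-1) + 5)) = 70*(-45 + 0**2*(8*(-1)*(-1 - 1) + 5)) = 70*(-45 + 0*(8*(-1)*(-2) + 5)) = 70*(-45 + 0*(16 + 5)) = 70*(-45 + 0*21) = 70*(-45 + 0) = 70*(-45) = -3150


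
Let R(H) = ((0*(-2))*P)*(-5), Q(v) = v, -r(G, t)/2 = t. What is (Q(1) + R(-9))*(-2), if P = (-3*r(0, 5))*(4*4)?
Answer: -2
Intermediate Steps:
r(G, t) = -2*t
P = 480 (P = (-(-6)*5)*(4*4) = -3*(-10)*16 = 30*16 = 480)
R(H) = 0 (R(H) = ((0*(-2))*480)*(-5) = (0*480)*(-5) = 0*(-5) = 0)
(Q(1) + R(-9))*(-2) = (1 + 0)*(-2) = 1*(-2) = -2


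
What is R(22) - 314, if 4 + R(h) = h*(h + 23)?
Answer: 672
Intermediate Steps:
R(h) = -4 + h*(23 + h) (R(h) = -4 + h*(h + 23) = -4 + h*(23 + h))
R(22) - 314 = (-4 + 22² + 23*22) - 314 = (-4 + 484 + 506) - 314 = 986 - 314 = 672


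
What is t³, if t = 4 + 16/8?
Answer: 216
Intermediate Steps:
t = 6 (t = 4 + 16*(⅛) = 4 + 2 = 6)
t³ = 6³ = 216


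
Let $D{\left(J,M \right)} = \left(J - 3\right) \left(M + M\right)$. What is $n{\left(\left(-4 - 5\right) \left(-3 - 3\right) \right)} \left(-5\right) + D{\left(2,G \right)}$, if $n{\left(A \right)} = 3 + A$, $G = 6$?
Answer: $-297$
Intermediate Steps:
$D{\left(J,M \right)} = 2 M \left(-3 + J\right)$ ($D{\left(J,M \right)} = \left(-3 + J\right) 2 M = 2 M \left(-3 + J\right)$)
$n{\left(\left(-4 - 5\right) \left(-3 - 3\right) \right)} \left(-5\right) + D{\left(2,G \right)} = \left(3 + \left(-4 - 5\right) \left(-3 - 3\right)\right) \left(-5\right) + 2 \cdot 6 \left(-3 + 2\right) = \left(3 - -54\right) \left(-5\right) + 2 \cdot 6 \left(-1\right) = \left(3 + 54\right) \left(-5\right) - 12 = 57 \left(-5\right) - 12 = -285 - 12 = -297$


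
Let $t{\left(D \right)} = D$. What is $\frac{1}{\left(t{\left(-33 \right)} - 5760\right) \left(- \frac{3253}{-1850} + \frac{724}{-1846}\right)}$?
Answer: $- \frac{1707550}{13514020467} \approx -0.00012635$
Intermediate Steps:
$\frac{1}{\left(t{\left(-33 \right)} - 5760\right) \left(- \frac{3253}{-1850} + \frac{724}{-1846}\right)} = \frac{1}{\left(-33 - 5760\right) \left(- \frac{3253}{-1850} + \frac{724}{-1846}\right)} = \frac{1}{\left(-33 - 5760\right) \left(\left(-3253\right) \left(- \frac{1}{1850}\right) + 724 \left(- \frac{1}{1846}\right)\right)} = \frac{1}{\left(-5793\right) \left(\frac{3253}{1850} - \frac{362}{923}\right)} = - \frac{1}{5793 \cdot \frac{2332819}{1707550}} = \left(- \frac{1}{5793}\right) \frac{1707550}{2332819} = - \frac{1707550}{13514020467}$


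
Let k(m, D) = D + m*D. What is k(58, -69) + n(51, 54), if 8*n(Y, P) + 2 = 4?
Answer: -16283/4 ≈ -4070.8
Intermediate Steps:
k(m, D) = D + D*m
n(Y, P) = ¼ (n(Y, P) = -¼ + (⅛)*4 = -¼ + ½ = ¼)
k(58, -69) + n(51, 54) = -69*(1 + 58) + ¼ = -69*59 + ¼ = -4071 + ¼ = -16283/4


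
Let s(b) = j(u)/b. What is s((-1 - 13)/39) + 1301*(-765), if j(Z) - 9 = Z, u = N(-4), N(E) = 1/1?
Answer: -6967050/7 ≈ -9.9529e+5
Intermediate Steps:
N(E) = 1
u = 1
j(Z) = 9 + Z
s(b) = 10/b (s(b) = (9 + 1)/b = 10/b)
s((-1 - 13)/39) + 1301*(-765) = 10/(((-1 - 13)/39)) + 1301*(-765) = 10/((-14*1/39)) - 995265 = 10/(-14/39) - 995265 = 10*(-39/14) - 995265 = -195/7 - 995265 = -6967050/7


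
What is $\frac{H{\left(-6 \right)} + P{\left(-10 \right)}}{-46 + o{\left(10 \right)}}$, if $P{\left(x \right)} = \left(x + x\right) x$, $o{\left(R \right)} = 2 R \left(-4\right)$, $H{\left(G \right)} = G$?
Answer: $- \frac{97}{63} \approx -1.5397$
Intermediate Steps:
$o{\left(R \right)} = - 8 R$ ($o{\left(R \right)} = 2 \left(- 4 R\right) = - 8 R$)
$P{\left(x \right)} = 2 x^{2}$ ($P{\left(x \right)} = 2 x x = 2 x^{2}$)
$\frac{H{\left(-6 \right)} + P{\left(-10 \right)}}{-46 + o{\left(10 \right)}} = \frac{-6 + 2 \left(-10\right)^{2}}{-46 - 80} = \frac{-6 + 2 \cdot 100}{-46 - 80} = \frac{-6 + 200}{-126} = \left(- \frac{1}{126}\right) 194 = - \frac{97}{63}$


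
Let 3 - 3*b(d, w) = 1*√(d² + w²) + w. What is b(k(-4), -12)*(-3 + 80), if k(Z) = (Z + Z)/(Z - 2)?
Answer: 385 - 308*√82/9 ≈ 75.105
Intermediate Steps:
k(Z) = 2*Z/(-2 + Z) (k(Z) = (2*Z)/(-2 + Z) = 2*Z/(-2 + Z))
b(d, w) = 1 - w/3 - √(d² + w²)/3 (b(d, w) = 1 - (1*√(d² + w²) + w)/3 = 1 - (√(d² + w²) + w)/3 = 1 - (w + √(d² + w²))/3 = 1 + (-w/3 - √(d² + w²)/3) = 1 - w/3 - √(d² + w²)/3)
b(k(-4), -12)*(-3 + 80) = (1 - ⅓*(-12) - √((2*(-4)/(-2 - 4))² + (-12)²)/3)*(-3 + 80) = (1 + 4 - √((2*(-4)/(-6))² + 144)/3)*77 = (1 + 4 - √((2*(-4)*(-⅙))² + 144)/3)*77 = (1 + 4 - √((4/3)² + 144)/3)*77 = (1 + 4 - √(16/9 + 144)/3)*77 = (1 + 4 - 4*√82/9)*77 = (5 - 4*√82/9)*77 = 385 - 308*√82/9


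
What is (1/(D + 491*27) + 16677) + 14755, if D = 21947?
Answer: 1106532129/35204 ≈ 31432.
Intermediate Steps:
(1/(D + 491*27) + 16677) + 14755 = (1/(21947 + 491*27) + 16677) + 14755 = (1/(21947 + 13257) + 16677) + 14755 = (1/35204 + 16677) + 14755 = 587097109/35204 + 14755 = 1106532129/35204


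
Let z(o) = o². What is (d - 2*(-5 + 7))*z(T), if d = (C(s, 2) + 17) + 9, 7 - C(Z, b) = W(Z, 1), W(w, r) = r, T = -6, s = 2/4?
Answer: 1008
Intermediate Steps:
s = ½ (s = 2*(¼) = ½ ≈ 0.50000)
C(Z, b) = 6 (C(Z, b) = 7 - 1*1 = 7 - 1 = 6)
d = 32 (d = (6 + 17) + 9 = 23 + 9 = 32)
(d - 2*(-5 + 7))*z(T) = (32 - 2*(-5 + 7))*(-6)² = (32 - 2*2)*36 = (32 - 4)*36 = 28*36 = 1008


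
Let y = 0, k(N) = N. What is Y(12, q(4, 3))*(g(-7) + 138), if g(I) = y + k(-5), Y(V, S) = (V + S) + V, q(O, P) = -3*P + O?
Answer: 2527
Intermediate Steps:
q(O, P) = O - 3*P
Y(V, S) = S + 2*V (Y(V, S) = (S + V) + V = S + 2*V)
g(I) = -5 (g(I) = 0 - 5 = -5)
Y(12, q(4, 3))*(g(-7) + 138) = ((4 - 3*3) + 2*12)*(-5 + 138) = ((4 - 9) + 24)*133 = (-5 + 24)*133 = 19*133 = 2527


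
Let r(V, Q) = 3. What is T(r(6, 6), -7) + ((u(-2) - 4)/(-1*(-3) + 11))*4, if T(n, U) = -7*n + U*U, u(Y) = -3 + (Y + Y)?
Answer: 174/7 ≈ 24.857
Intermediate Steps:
u(Y) = -3 + 2*Y
T(n, U) = U**2 - 7*n (T(n, U) = -7*n + U**2 = U**2 - 7*n)
T(r(6, 6), -7) + ((u(-2) - 4)/(-1*(-3) + 11))*4 = ((-7)**2 - 7*3) + (((-3 + 2*(-2)) - 4)/(-1*(-3) + 11))*4 = (49 - 21) + (((-3 - 4) - 4)/(3 + 11))*4 = 28 + ((-7 - 4)/14)*4 = 28 - 11*1/14*4 = 28 - 11/14*4 = 28 - 22/7 = 174/7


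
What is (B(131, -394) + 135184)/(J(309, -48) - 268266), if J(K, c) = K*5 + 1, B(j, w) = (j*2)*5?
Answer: -68247/133360 ≈ -0.51175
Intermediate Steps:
B(j, w) = 10*j (B(j, w) = (2*j)*5 = 10*j)
J(K, c) = 1 + 5*K (J(K, c) = 5*K + 1 = 1 + 5*K)
(B(131, -394) + 135184)/(J(309, -48) - 268266) = (10*131 + 135184)/((1 + 5*309) - 268266) = (1310 + 135184)/((1 + 1545) - 268266) = 136494/(1546 - 268266) = 136494/(-266720) = 136494*(-1/266720) = -68247/133360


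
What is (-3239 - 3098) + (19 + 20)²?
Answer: -4816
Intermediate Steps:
(-3239 - 3098) + (19 + 20)² = -6337 + 39² = -6337 + 1521 = -4816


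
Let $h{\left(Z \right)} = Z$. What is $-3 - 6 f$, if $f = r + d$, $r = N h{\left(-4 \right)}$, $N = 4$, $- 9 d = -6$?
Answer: $89$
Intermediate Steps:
$d = \frac{2}{3}$ ($d = \left(- \frac{1}{9}\right) \left(-6\right) = \frac{2}{3} \approx 0.66667$)
$r = -16$ ($r = 4 \left(-4\right) = -16$)
$f = - \frac{46}{3}$ ($f = -16 + \frac{2}{3} = - \frac{46}{3} \approx -15.333$)
$-3 - 6 f = -3 - -92 = -3 + 92 = 89$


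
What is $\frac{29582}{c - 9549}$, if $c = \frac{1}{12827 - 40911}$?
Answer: $- \frac{830780888}{268174117} \approx -3.0979$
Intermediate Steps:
$c = - \frac{1}{28084}$ ($c = \frac{1}{-28084} = - \frac{1}{28084} \approx -3.5607 \cdot 10^{-5}$)
$\frac{29582}{c - 9549} = \frac{29582}{- \frac{1}{28084} - 9549} = \frac{29582}{- \frac{268174117}{28084}} = 29582 \left(- \frac{28084}{268174117}\right) = - \frac{830780888}{268174117}$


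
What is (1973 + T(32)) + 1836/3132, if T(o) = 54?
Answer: 58800/29 ≈ 2027.6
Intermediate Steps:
(1973 + T(32)) + 1836/3132 = (1973 + 54) + 1836/3132 = 2027 + 1836*(1/3132) = 2027 + 17/29 = 58800/29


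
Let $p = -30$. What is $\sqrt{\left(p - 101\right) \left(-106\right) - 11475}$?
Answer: $\sqrt{2411} \approx 49.102$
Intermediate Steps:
$\sqrt{\left(p - 101\right) \left(-106\right) - 11475} = \sqrt{\left(-30 - 101\right) \left(-106\right) - 11475} = \sqrt{\left(-131\right) \left(-106\right) - 11475} = \sqrt{13886 - 11475} = \sqrt{2411}$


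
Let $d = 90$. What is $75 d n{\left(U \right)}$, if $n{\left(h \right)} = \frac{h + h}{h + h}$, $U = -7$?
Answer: $6750$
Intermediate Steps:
$n{\left(h \right)} = 1$ ($n{\left(h \right)} = \frac{2 h}{2 h} = 2 h \frac{1}{2 h} = 1$)
$75 d n{\left(U \right)} = 75 \cdot 90 \cdot 1 = 6750 \cdot 1 = 6750$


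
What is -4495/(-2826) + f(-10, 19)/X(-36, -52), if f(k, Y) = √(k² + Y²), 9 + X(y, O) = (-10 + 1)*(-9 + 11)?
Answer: 4495/2826 - √461/27 ≈ 0.79537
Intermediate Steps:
X(y, O) = -27 (X(y, O) = -9 + (-10 + 1)*(-9 + 11) = -9 - 9*2 = -9 - 18 = -27)
f(k, Y) = √(Y² + k²)
-4495/(-2826) + f(-10, 19)/X(-36, -52) = -4495/(-2826) + √(19² + (-10)²)/(-27) = -4495*(-1/2826) + √(361 + 100)*(-1/27) = 4495/2826 + √461*(-1/27) = 4495/2826 - √461/27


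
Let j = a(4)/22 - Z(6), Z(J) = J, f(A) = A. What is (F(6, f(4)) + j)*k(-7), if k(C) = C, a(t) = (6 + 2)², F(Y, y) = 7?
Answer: -301/11 ≈ -27.364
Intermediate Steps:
a(t) = 64 (a(t) = 8² = 64)
j = -34/11 (j = 64/22 - 1*6 = 64*(1/22) - 6 = 32/11 - 6 = -34/11 ≈ -3.0909)
(F(6, f(4)) + j)*k(-7) = (7 - 34/11)*(-7) = (43/11)*(-7) = -301/11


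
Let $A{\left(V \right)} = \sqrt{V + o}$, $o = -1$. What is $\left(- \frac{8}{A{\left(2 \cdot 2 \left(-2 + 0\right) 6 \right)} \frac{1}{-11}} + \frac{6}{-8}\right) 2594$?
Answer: $- \frac{3891}{2} - \frac{228272 i}{7} \approx -1945.5 - 32610.0 i$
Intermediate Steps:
$A{\left(V \right)} = \sqrt{-1 + V}$ ($A{\left(V \right)} = \sqrt{V - 1} = \sqrt{-1 + V}$)
$\left(- \frac{8}{A{\left(2 \cdot 2 \left(-2 + 0\right) 6 \right)} \frac{1}{-11}} + \frac{6}{-8}\right) 2594 = \left(- \frac{8}{\sqrt{-1 + 2 \cdot 2 \left(-2 + 0\right) 6} \frac{1}{-11}} + \frac{6}{-8}\right) 2594 = \left(- \frac{8}{\sqrt{-1 + 4 \left(\left(-2\right) 6\right)} \left(- \frac{1}{11}\right)} + 6 \left(- \frac{1}{8}\right)\right) 2594 = \left(- \frac{8}{\sqrt{-1 + 4 \left(-12\right)} \left(- \frac{1}{11}\right)} - \frac{3}{4}\right) 2594 = \left(- \frac{8}{\sqrt{-1 - 48} \left(- \frac{1}{11}\right)} - \frac{3}{4}\right) 2594 = \left(- \frac{8}{\sqrt{-49} \left(- \frac{1}{11}\right)} - \frac{3}{4}\right) 2594 = \left(- \frac{8}{7 i \left(- \frac{1}{11}\right)} - \frac{3}{4}\right) 2594 = \left(- \frac{8}{\left(- \frac{7}{11}\right) i} - \frac{3}{4}\right) 2594 = \left(- 8 \frac{11 i}{7} - \frac{3}{4}\right) 2594 = \left(- \frac{88 i}{7} - \frac{3}{4}\right) 2594 = \left(- \frac{3}{4} - \frac{88 i}{7}\right) 2594 = - \frac{3891}{2} - \frac{228272 i}{7}$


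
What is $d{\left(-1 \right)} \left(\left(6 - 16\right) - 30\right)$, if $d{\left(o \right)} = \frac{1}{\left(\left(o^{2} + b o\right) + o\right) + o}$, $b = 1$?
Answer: $20$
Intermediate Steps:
$d{\left(o \right)} = \frac{1}{o^{2} + 3 o}$ ($d{\left(o \right)} = \frac{1}{\left(\left(o^{2} + 1 o\right) + o\right) + o} = \frac{1}{\left(\left(o^{2} + o\right) + o\right) + o} = \frac{1}{\left(\left(o + o^{2}\right) + o\right) + o} = \frac{1}{\left(o^{2} + 2 o\right) + o} = \frac{1}{o^{2} + 3 o}$)
$d{\left(-1 \right)} \left(\left(6 - 16\right) - 30\right) = \frac{1}{\left(-1\right) \left(3 - 1\right)} \left(\left(6 - 16\right) - 30\right) = - \frac{1}{2} \left(\left(6 - 16\right) - 30\right) = \left(-1\right) \frac{1}{2} \left(-10 - 30\right) = \left(- \frac{1}{2}\right) \left(-40\right) = 20$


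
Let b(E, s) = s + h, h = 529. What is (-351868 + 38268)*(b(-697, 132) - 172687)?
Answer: 53947353600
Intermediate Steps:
b(E, s) = 529 + s (b(E, s) = s + 529 = 529 + s)
(-351868 + 38268)*(b(-697, 132) - 172687) = (-351868 + 38268)*((529 + 132) - 172687) = -313600*(661 - 172687) = -313600*(-172026) = 53947353600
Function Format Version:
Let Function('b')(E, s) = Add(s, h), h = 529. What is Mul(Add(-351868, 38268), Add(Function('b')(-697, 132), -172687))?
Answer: 53947353600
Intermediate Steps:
Function('b')(E, s) = Add(529, s) (Function('b')(E, s) = Add(s, 529) = Add(529, s))
Mul(Add(-351868, 38268), Add(Function('b')(-697, 132), -172687)) = Mul(Add(-351868, 38268), Add(Add(529, 132), -172687)) = Mul(-313600, Add(661, -172687)) = Mul(-313600, -172026) = 53947353600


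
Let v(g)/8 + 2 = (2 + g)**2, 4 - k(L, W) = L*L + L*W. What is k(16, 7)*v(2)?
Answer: -40768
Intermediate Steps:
k(L, W) = 4 - L**2 - L*W (k(L, W) = 4 - (L*L + L*W) = 4 - (L**2 + L*W) = 4 + (-L**2 - L*W) = 4 - L**2 - L*W)
v(g) = -16 + 8*(2 + g)**2
k(16, 7)*v(2) = (4 - 1*16**2 - 1*16*7)*(-16 + 8*(2 + 2)**2) = (4 - 1*256 - 112)*(-16 + 8*4**2) = (4 - 256 - 112)*(-16 + 8*16) = -364*(-16 + 128) = -364*112 = -40768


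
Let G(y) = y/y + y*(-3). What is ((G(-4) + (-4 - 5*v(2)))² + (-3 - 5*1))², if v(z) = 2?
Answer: 49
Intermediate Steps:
G(y) = 1 - 3*y
((G(-4) + (-4 - 5*v(2)))² + (-3 - 5*1))² = (((1 - 3*(-4)) + (-4 - 5*2))² + (-3 - 5*1))² = (((1 + 12) + (-4 - 10))² + (-3 - 5))² = ((13 - 14)² - 8)² = ((-1)² - 8)² = (1 - 8)² = (-7)² = 49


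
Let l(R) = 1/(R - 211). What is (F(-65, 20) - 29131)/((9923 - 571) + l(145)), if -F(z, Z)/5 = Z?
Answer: -1929246/617231 ≈ -3.1256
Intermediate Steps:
F(z, Z) = -5*Z
l(R) = 1/(-211 + R)
(F(-65, 20) - 29131)/((9923 - 571) + l(145)) = (-5*20 - 29131)/((9923 - 571) + 1/(-211 + 145)) = (-100 - 29131)/(9352 + 1/(-66)) = -29231/(9352 - 1/66) = -29231/617231/66 = -29231*66/617231 = -1929246/617231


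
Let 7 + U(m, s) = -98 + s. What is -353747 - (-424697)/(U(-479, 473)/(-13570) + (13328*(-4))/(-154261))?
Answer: 14199845964371/14492952 ≈ 9.7978e+5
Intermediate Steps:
U(m, s) = -105 + s (U(m, s) = -7 + (-98 + s) = -105 + s)
-353747 - (-424697)/(U(-479, 473)/(-13570) + (13328*(-4))/(-154261)) = -353747 - (-424697)/((-105 + 473)/(-13570) + (13328*(-4))/(-154261)) = -353747 - (-424697)/(368*(-1/13570) - 53312*(-1/154261)) = -353747 - (-424697)/(-8/295 + 53312/154261) = -353747 - (-424697)/14492952/45506995 = -353747 - (-424697)*45506995/14492952 = -353747 - 1*(-19326684255515/14492952) = -353747 + 19326684255515/14492952 = 14199845964371/14492952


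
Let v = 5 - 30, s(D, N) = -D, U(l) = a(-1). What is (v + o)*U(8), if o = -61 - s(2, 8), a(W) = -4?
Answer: 336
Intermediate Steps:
U(l) = -4
v = -25
o = -59 (o = -61 - (-1)*2 = -61 - 1*(-2) = -61 + 2 = -59)
(v + o)*U(8) = (-25 - 59)*(-4) = -84*(-4) = 336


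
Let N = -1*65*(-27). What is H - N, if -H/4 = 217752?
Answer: -872763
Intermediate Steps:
H = -871008 (H = -4*217752 = -871008)
N = 1755 (N = -65*(-27) = 1755)
H - N = -871008 - 1*1755 = -871008 - 1755 = -872763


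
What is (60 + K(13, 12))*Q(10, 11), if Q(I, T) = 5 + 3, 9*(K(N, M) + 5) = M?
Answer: 1352/3 ≈ 450.67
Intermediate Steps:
K(N, M) = -5 + M/9
Q(I, T) = 8
(60 + K(13, 12))*Q(10, 11) = (60 + (-5 + (1/9)*12))*8 = (60 + (-5 + 4/3))*8 = (60 - 11/3)*8 = (169/3)*8 = 1352/3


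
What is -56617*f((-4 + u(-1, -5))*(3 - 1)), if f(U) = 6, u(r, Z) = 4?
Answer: -339702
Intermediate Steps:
-56617*f((-4 + u(-1, -5))*(3 - 1)) = -56617*6 = -339702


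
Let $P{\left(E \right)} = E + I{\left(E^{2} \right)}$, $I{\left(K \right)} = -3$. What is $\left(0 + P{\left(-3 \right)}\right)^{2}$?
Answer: $36$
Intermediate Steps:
$P{\left(E \right)} = -3 + E$ ($P{\left(E \right)} = E - 3 = -3 + E$)
$\left(0 + P{\left(-3 \right)}\right)^{2} = \left(0 - 6\right)^{2} = \left(-6\right)^{2} = 36$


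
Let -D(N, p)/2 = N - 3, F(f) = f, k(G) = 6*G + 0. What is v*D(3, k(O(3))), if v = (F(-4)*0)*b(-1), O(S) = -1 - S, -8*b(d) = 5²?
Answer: 0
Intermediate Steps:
b(d) = -25/8 (b(d) = -⅛*5² = -⅛*25 = -25/8)
k(G) = 6*G
D(N, p) = 6 - 2*N (D(N, p) = -2*(N - 3) = -2*(-3 + N) = 6 - 2*N)
v = 0 (v = -4*0*(-25/8) = 0*(-25/8) = 0)
v*D(3, k(O(3))) = 0*(6 - 2*3) = 0*(6 - 6) = 0*0 = 0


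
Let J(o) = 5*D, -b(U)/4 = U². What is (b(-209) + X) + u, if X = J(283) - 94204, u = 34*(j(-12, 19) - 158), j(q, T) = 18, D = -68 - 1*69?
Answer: -274373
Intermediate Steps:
D = -137 (D = -68 - 69 = -137)
b(U) = -4*U²
J(o) = -685 (J(o) = 5*(-137) = -685)
u = -4760 (u = 34*(18 - 158) = 34*(-140) = -4760)
X = -94889 (X = -685 - 94204 = -94889)
(b(-209) + X) + u = (-4*(-209)² - 94889) - 4760 = (-4*43681 - 94889) - 4760 = (-174724 - 94889) - 4760 = -269613 - 4760 = -274373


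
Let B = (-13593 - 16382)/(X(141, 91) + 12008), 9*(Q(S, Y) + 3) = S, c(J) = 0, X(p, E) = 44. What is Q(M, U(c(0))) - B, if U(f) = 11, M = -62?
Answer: -802853/108468 ≈ -7.4017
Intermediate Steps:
Q(S, Y) = -3 + S/9
B = -29975/12052 (B = (-13593 - 16382)/(44 + 12008) = -29975/12052 ≈ -2.4871)
Q(M, U(c(0))) - B = (-3 + (⅑)*(-62)) - 1*(-29975/12052) = (-3 - 62/9) + 29975/12052 = -89/9 + 29975/12052 = -802853/108468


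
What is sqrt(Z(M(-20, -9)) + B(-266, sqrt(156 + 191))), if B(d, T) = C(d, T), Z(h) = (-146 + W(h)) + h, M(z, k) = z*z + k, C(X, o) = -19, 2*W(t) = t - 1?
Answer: sqrt(421) ≈ 20.518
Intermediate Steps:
W(t) = -1/2 + t/2 (W(t) = (t - 1)/2 = (-1 + t)/2 = -1/2 + t/2)
M(z, k) = k + z**2 (M(z, k) = z**2 + k = k + z**2)
Z(h) = -293/2 + 3*h/2 (Z(h) = (-146 + (-1/2 + h/2)) + h = (-293/2 + h/2) + h = -293/2 + 3*h/2)
B(d, T) = -19
sqrt(Z(M(-20, -9)) + B(-266, sqrt(156 + 191))) = sqrt((-293/2 + 3*(-9 + (-20)**2)/2) - 19) = sqrt((-293/2 + 3*(-9 + 400)/2) - 19) = sqrt((-293/2 + (3/2)*391) - 19) = sqrt((-293/2 + 1173/2) - 19) = sqrt(440 - 19) = sqrt(421)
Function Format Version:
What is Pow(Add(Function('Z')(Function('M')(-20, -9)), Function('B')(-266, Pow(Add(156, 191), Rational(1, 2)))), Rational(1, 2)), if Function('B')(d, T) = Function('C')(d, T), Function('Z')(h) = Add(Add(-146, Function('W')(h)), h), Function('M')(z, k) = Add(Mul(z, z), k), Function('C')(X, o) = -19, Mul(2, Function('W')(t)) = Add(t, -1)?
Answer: Pow(421, Rational(1, 2)) ≈ 20.518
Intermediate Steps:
Function('W')(t) = Add(Rational(-1, 2), Mul(Rational(1, 2), t)) (Function('W')(t) = Mul(Rational(1, 2), Add(t, -1)) = Mul(Rational(1, 2), Add(-1, t)) = Add(Rational(-1, 2), Mul(Rational(1, 2), t)))
Function('M')(z, k) = Add(k, Pow(z, 2)) (Function('M')(z, k) = Add(Pow(z, 2), k) = Add(k, Pow(z, 2)))
Function('Z')(h) = Add(Rational(-293, 2), Mul(Rational(3, 2), h)) (Function('Z')(h) = Add(Add(-146, Add(Rational(-1, 2), Mul(Rational(1, 2), h))), h) = Add(Add(Rational(-293, 2), Mul(Rational(1, 2), h)), h) = Add(Rational(-293, 2), Mul(Rational(3, 2), h)))
Function('B')(d, T) = -19
Pow(Add(Function('Z')(Function('M')(-20, -9)), Function('B')(-266, Pow(Add(156, 191), Rational(1, 2)))), Rational(1, 2)) = Pow(Add(Add(Rational(-293, 2), Mul(Rational(3, 2), Add(-9, Pow(-20, 2)))), -19), Rational(1, 2)) = Pow(Add(Add(Rational(-293, 2), Mul(Rational(3, 2), Add(-9, 400))), -19), Rational(1, 2)) = Pow(Add(Add(Rational(-293, 2), Mul(Rational(3, 2), 391)), -19), Rational(1, 2)) = Pow(Add(Add(Rational(-293, 2), Rational(1173, 2)), -19), Rational(1, 2)) = Pow(Add(440, -19), Rational(1, 2)) = Pow(421, Rational(1, 2))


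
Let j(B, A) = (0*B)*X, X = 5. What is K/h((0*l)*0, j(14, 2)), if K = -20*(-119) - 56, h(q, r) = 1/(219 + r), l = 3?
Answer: 508956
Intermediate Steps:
j(B, A) = 0 (j(B, A) = (0*B)*5 = 0*5 = 0)
K = 2324 (K = 2380 - 56 = 2324)
K/h((0*l)*0, j(14, 2)) = 2324/(1/(219 + 0)) = 2324/(1/219) = 2324*219 = 508956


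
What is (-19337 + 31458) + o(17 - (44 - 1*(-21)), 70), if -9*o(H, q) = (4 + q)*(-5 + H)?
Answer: 113011/9 ≈ 12557.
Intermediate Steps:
o(H, q) = -(-5 + H)*(4 + q)/9 (o(H, q) = -(4 + q)*(-5 + H)/9 = -(-5 + H)*(4 + q)/9)
(-19337 + 31458) + o(17 - (44 - 1*(-21)), 70) = (-19337 + 31458) + (20/9 - 4*(17 - (44 - 1*(-21)))/9 + (5/9)*70 - ⅑*(17 - (44 - 1*(-21)))*70) = 12121 + (20/9 - 4*(17 - (44 + 21))/9 + 350/9 - ⅑*(17 - (44 + 21))*70) = 12121 + (20/9 - 4*(17 - 1*65)/9 + 350/9 - ⅑*(17 - 1*65)*70) = 12121 + (20/9 - 4*(17 - 65)/9 + 350/9 - ⅑*(17 - 65)*70) = 12121 + (20/9 - 4/9*(-48) + 350/9 - ⅑*(-48)*70) = 12121 + (20/9 + 64/3 + 350/9 + 1120/3) = 12121 + 3922/9 = 113011/9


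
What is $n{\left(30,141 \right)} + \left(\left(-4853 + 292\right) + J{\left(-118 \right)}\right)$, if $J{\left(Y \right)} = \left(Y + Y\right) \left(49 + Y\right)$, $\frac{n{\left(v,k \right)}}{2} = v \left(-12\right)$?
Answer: $11003$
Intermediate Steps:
$n{\left(v,k \right)} = - 24 v$ ($n{\left(v,k \right)} = 2 v \left(-12\right) = 2 \left(- 12 v\right) = - 24 v$)
$J{\left(Y \right)} = 2 Y \left(49 + Y\right)$
$n{\left(30,141 \right)} + \left(\left(-4853 + 292\right) + J{\left(-118 \right)}\right) = \left(-24\right) 30 + \left(\left(-4853 + 292\right) + 2 \left(-118\right) \left(49 - 118\right)\right) = -720 - \left(4561 + 236 \left(-69\right)\right) = -720 + \left(-4561 + 16284\right) = -720 + 11723 = 11003$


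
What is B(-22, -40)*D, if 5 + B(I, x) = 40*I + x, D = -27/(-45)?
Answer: -555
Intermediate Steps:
D = ⅗ (D = -27*(-1/45) = ⅗ ≈ 0.60000)
B(I, x) = -5 + x + 40*I (B(I, x) = -5 + (40*I + x) = -5 + (x + 40*I) = -5 + x + 40*I)
B(-22, -40)*D = (-5 - 40 + 40*(-22))*(⅗) = (-5 - 40 - 880)*(⅗) = -925*⅗ = -555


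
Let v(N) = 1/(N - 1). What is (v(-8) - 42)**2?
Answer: 143641/81 ≈ 1773.3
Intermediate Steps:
v(N) = 1/(-1 + N)
(v(-8) - 42)**2 = (1/(-1 - 8) - 42)**2 = (1/(-9) - 42)**2 = (-1/9 - 42)**2 = (-379/9)**2 = 143641/81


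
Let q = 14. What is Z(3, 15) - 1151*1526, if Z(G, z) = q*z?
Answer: -1756216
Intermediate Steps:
Z(G, z) = 14*z
Z(3, 15) - 1151*1526 = 14*15 - 1151*1526 = 210 - 1756426 = -1756216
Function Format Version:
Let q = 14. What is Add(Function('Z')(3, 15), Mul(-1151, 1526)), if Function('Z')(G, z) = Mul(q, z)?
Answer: -1756216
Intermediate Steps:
Function('Z')(G, z) = Mul(14, z)
Add(Function('Z')(3, 15), Mul(-1151, 1526)) = Add(Mul(14, 15), Mul(-1151, 1526)) = Add(210, -1756426) = -1756216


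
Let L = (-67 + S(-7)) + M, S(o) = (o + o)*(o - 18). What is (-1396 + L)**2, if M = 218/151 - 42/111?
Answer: 38593652839641/31214569 ≈ 1.2364e+6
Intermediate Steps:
M = 5952/5587 (M = 218*(1/151) - 42*1/111 = 218/151 - 14/37 = 5952/5587 ≈ 1.0653)
S(o) = 2*o*(-18 + o) (S(o) = (2*o)*(-18 + o) = 2*o*(-18 + o))
L = 1587073/5587 (L = (-67 + 2*(-7)*(-18 - 7)) + 5952/5587 = (-67 + 2*(-7)*(-25)) + 5952/5587 = (-67 + 350) + 5952/5587 = 283 + 5952/5587 = 1587073/5587 ≈ 284.07)
(-1396 + L)**2 = (-1396 + 1587073/5587)**2 = (-6212379/5587)**2 = 38593652839641/31214569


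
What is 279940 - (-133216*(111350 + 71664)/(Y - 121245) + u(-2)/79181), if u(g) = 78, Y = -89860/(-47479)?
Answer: 35941708273783807914/455805544875595 ≈ 78853.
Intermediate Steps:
Y = 89860/47479 (Y = -89860*(-1/47479) = 89860/47479 ≈ 1.8926)
279940 - (-133216*(111350 + 71664)/(Y - 121245) + u(-2)/79181) = 279940 - (-133216*(111350 + 71664)/(89860/47479 - 121245) + 78/79181) = 279940 - (-133216/((-5756501495/47479/183014)) + 78*(1/79181)) = 279940 - (-133216/((-5756501495/47479*1/183014)) + 78/79181) = 279940 - (-133216/(-5756501495/8689321706) + 78/79181) = 279940 - (-133216*(-8689321706/5756501495) + 78/79181) = 279940 - (1157556680386496/5756501495 + 78/79181) = 279940 - 1*91656495958690256386/455805544875595 = 279940 - 91656495958690256386/455805544875595 = 35941708273783807914/455805544875595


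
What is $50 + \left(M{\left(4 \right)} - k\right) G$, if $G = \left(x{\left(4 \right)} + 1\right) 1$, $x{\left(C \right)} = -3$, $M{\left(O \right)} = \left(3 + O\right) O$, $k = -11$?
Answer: $-28$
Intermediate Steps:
$M{\left(O \right)} = O \left(3 + O\right)$
$G = -2$ ($G = \left(-3 + 1\right) 1 = \left(-2\right) 1 = -2$)
$50 + \left(M{\left(4 \right)} - k\right) G = 50 + \left(4 \left(3 + 4\right) - -11\right) \left(-2\right) = 50 + \left(4 \cdot 7 + 11\right) \left(-2\right) = 50 + \left(28 + 11\right) \left(-2\right) = 50 + 39 \left(-2\right) = 50 - 78 = -28$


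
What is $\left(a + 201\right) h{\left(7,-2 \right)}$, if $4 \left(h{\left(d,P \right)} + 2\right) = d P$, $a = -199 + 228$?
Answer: $-1265$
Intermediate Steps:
$a = 29$
$h{\left(d,P \right)} = -2 + \frac{P d}{4}$ ($h{\left(d,P \right)} = -2 + \frac{d P}{4} = -2 + \frac{P d}{4}$)
$\left(a + 201\right) h{\left(7,-2 \right)} = \left(29 + 201\right) \left(-2 + \frac{1}{4} \left(-2\right) 7\right) = 230 \left(-2 - \frac{7}{2}\right) = 230 \left(- \frac{11}{2}\right) = -1265$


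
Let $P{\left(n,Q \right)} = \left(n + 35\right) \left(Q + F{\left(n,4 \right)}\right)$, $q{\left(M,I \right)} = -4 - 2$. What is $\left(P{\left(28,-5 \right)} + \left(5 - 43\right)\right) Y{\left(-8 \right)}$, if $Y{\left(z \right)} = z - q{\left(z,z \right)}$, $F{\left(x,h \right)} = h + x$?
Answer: $-3326$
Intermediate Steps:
$q{\left(M,I \right)} = -6$
$Y{\left(z \right)} = 6 + z$ ($Y{\left(z \right)} = z - -6 = z + 6 = 6 + z$)
$P{\left(n,Q \right)} = \left(35 + n\right) \left(4 + Q + n\right)$ ($P{\left(n,Q \right)} = \left(n + 35\right) \left(Q + \left(4 + n\right)\right) = \left(35 + n\right) \left(4 + Q + n\right)$)
$\left(P{\left(28,-5 \right)} + \left(5 - 43\right)\right) Y{\left(-8 \right)} = \left(\left(140 + 28^{2} + 35 \left(-5\right) + 39 \cdot 28 - 140\right) + \left(5 - 43\right)\right) \left(6 - 8\right) = \left(\left(140 + 784 - 175 + 1092 - 140\right) + \left(5 - 43\right)\right) \left(-2\right) = \left(1701 - 38\right) \left(-2\right) = 1663 \left(-2\right) = -3326$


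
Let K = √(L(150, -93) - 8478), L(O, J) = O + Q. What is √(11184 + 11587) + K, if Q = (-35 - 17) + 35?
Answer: √22771 + I*√8345 ≈ 150.9 + 91.351*I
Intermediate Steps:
Q = -17 (Q = -52 + 35 = -17)
L(O, J) = -17 + O (L(O, J) = O - 17 = -17 + O)
K = I*√8345 (K = √((-17 + 150) - 8478) = √(133 - 8478) = √(-8345) = I*√8345 ≈ 91.351*I)
√(11184 + 11587) + K = √(11184 + 11587) + I*√8345 = √22771 + I*√8345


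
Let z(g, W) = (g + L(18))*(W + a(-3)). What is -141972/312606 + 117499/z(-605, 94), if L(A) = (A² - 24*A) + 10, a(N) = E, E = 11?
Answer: -53526707/26162145 ≈ -2.0460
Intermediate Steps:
a(N) = 11
L(A) = 10 + A² - 24*A
z(g, W) = (-98 + g)*(11 + W) (z(g, W) = (g + (10 + 18² - 24*18))*(W + 11) = (g + (10 + 324 - 432))*(11 + W) = (g - 98)*(11 + W) = (-98 + g)*(11 + W))
-141972/312606 + 117499/z(-605, 94) = -141972/312606 + 117499/(-1078 - 98*94 + 11*(-605) + 94*(-605)) = -141972*1/312606 + 117499/(-1078 - 9212 - 6655 - 56870) = -23662/52101 + 117499/(-73815) = -23662/52101 + 117499*(-1/73815) = -23662/52101 - 117499/73815 = -53526707/26162145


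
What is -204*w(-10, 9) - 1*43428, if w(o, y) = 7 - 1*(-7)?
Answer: -46284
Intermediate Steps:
w(o, y) = 14 (w(o, y) = 7 + 7 = 14)
-204*w(-10, 9) - 1*43428 = -204*14 - 1*43428 = -2856 - 43428 = -46284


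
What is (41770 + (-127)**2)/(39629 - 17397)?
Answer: 57899/22232 ≈ 2.6043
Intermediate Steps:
(41770 + (-127)**2)/(39629 - 17397) = (41770 + 16129)/22232 = 57899*(1/22232) = 57899/22232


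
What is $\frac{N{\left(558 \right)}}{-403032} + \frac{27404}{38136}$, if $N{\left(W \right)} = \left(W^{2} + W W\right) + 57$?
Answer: $- \frac{75629999}{91488264} \approx -0.82666$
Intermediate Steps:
$N{\left(W \right)} = 57 + 2 W^{2}$ ($N{\left(W \right)} = \left(W^{2} + W^{2}\right) + 57 = 2 W^{2} + 57 = 57 + 2 W^{2}$)
$\frac{N{\left(558 \right)}}{-403032} + \frac{27404}{38136} = \frac{57 + 2 \cdot 558^{2}}{-403032} + \frac{27404}{38136} = \left(57 + 2 \cdot 311364\right) \left(- \frac{1}{403032}\right) + 27404 \cdot \frac{1}{38136} = \left(57 + 622728\right) \left(- \frac{1}{403032}\right) + \frac{6851}{9534} = 622785 \left(- \frac{1}{403032}\right) + \frac{6851}{9534} = - \frac{207595}{134344} + \frac{6851}{9534} = - \frac{75629999}{91488264}$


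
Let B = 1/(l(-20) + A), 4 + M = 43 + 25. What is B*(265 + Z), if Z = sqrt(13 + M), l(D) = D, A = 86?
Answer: 265/66 + sqrt(77)/66 ≈ 4.1481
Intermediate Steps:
M = 64 (M = -4 + (43 + 25) = -4 + 68 = 64)
B = 1/66 (B = 1/(-20 + 86) = 1/66 ≈ 0.015152)
Z = sqrt(77) (Z = sqrt(13 + 64) = sqrt(77) ≈ 8.7750)
B*(265 + Z) = (265 + sqrt(77))/66 = 265/66 + sqrt(77)/66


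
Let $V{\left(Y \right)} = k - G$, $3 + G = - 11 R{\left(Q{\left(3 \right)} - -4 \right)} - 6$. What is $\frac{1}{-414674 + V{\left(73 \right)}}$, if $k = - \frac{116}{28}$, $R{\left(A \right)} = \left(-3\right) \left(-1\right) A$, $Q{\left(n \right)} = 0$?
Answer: $- \frac{7}{2901760} \approx -2.4123 \cdot 10^{-6}$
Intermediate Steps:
$R{\left(A \right)} = 3 A$
$k = - \frac{29}{7}$ ($k = \left(-116\right) \frac{1}{28} = - \frac{29}{7} \approx -4.1429$)
$G = -141$ ($G = -3 - \left(6 + 11 \cdot 3 \left(0 - -4\right)\right) = -3 - \left(6 + 11 \cdot 3 \left(0 + 4\right)\right) = -3 - \left(6 + 11 \cdot 3 \cdot 4\right) = -3 - 138 = -141$)
$V{\left(Y \right)} = \frac{958}{7}$ ($V{\left(Y \right)} = - \frac{29}{7} - -141 = - \frac{29}{7} + 141 = \frac{958}{7}$)
$\frac{1}{-414674 + V{\left(73 \right)}} = \frac{1}{-414674 + \frac{958}{7}} = \frac{1}{- \frac{2901760}{7}} = - \frac{7}{2901760}$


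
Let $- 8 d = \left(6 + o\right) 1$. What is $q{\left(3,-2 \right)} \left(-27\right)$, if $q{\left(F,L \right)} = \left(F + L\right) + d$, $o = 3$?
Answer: $\frac{27}{8} \approx 3.375$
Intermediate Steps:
$d = - \frac{9}{8}$ ($d = - \frac{\left(6 + 3\right) 1}{8} = - \frac{9 \cdot 1}{8} = \left(- \frac{1}{8}\right) 9 = - \frac{9}{8} \approx -1.125$)
$q{\left(F,L \right)} = - \frac{9}{8} + F + L$ ($q{\left(F,L \right)} = \left(F + L\right) - \frac{9}{8} = - \frac{9}{8} + F + L$)
$q{\left(3,-2 \right)} \left(-27\right) = \left(- \frac{9}{8} + 3 - 2\right) \left(-27\right) = \left(- \frac{1}{8}\right) \left(-27\right) = \frac{27}{8}$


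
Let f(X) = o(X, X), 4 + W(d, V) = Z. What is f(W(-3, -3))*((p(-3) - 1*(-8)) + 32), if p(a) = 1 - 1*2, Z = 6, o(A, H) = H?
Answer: 78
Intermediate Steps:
W(d, V) = 2 (W(d, V) = -4 + 6 = 2)
f(X) = X
p(a) = -1 (p(a) = 1 - 2 = -1)
f(W(-3, -3))*((p(-3) - 1*(-8)) + 32) = 2*((-1 - 1*(-8)) + 32) = 2*((-1 + 8) + 32) = 2*(7 + 32) = 2*39 = 78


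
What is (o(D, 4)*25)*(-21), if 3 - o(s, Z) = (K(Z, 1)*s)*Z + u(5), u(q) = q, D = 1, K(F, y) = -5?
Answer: -9450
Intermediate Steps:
o(s, Z) = -2 + 5*Z*s (o(s, Z) = 3 - ((-5*s)*Z + 5) = 3 - (-5*Z*s + 5) = 3 - (5 - 5*Z*s) = 3 + (-5 + 5*Z*s) = -2 + 5*Z*s)
(o(D, 4)*25)*(-21) = ((-2 + 5*4*1)*25)*(-21) = ((-2 + 20)*25)*(-21) = (18*25)*(-21) = 450*(-21) = -9450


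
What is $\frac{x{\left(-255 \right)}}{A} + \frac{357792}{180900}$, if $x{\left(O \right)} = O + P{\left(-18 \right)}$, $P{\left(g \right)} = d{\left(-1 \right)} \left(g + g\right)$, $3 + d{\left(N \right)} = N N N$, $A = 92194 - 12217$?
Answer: $\frac{794306969}{401884425} \approx 1.9765$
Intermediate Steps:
$A = 79977$ ($A = 92194 - 12217 = 79977$)
$d{\left(N \right)} = -3 + N^{3}$ ($d{\left(N \right)} = -3 + N N N = -3 + N^{2} N = -3 + N^{3}$)
$P{\left(g \right)} = - 8 g$ ($P{\left(g \right)} = \left(-3 + \left(-1\right)^{3}\right) \left(g + g\right) = \left(-3 - 1\right) 2 g = - 4 \cdot 2 g = - 8 g$)
$x{\left(O \right)} = 144 + O$ ($x{\left(O \right)} = O - -144 = O + 144 = 144 + O$)
$\frac{x{\left(-255 \right)}}{A} + \frac{357792}{180900} = \frac{144 - 255}{79977} + \frac{357792}{180900} = \left(-111\right) \frac{1}{79977} + 357792 \cdot \frac{1}{180900} = - \frac{37}{26659} + \frac{29816}{15075} = \frac{794306969}{401884425}$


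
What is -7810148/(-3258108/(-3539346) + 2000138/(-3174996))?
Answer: -7313819207743422264/272108286485 ≈ -2.6878e+7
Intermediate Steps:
-7810148/(-3258108/(-3539346) + 2000138/(-3174996)) = -7810148/(-3258108*(-1/3539346) + 2000138*(-1/3174996)) = -7810148/(543018/589891 - 1000069/1587498) = -7810148/272108286485/936450782718 = -7810148*936450782718/272108286485 = -7313819207743422264/272108286485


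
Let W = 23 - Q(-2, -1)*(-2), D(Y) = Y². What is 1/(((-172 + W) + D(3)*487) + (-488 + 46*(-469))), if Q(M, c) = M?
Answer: -1/17832 ≈ -5.6079e-5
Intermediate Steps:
W = 19 (W = 23 - 1*(-2)*(-2) = 23 + 2*(-2) = 23 - 4 = 19)
1/(((-172 + W) + D(3)*487) + (-488 + 46*(-469))) = 1/(((-172 + 19) + 3²*487) + (-488 + 46*(-469))) = 1/((-153 + 9*487) + (-488 - 21574)) = 1/((-153 + 4383) - 22062) = 1/(4230 - 22062) = 1/(-17832) = -1/17832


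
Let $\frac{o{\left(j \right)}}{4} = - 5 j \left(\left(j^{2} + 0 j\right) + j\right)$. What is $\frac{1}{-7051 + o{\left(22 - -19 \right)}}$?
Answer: $- \frac{1}{1419091} \approx -7.0468 \cdot 10^{-7}$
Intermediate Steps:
$o{\left(j \right)} = - 20 j \left(j + j^{2}\right)$ ($o{\left(j \right)} = 4 - 5 j \left(\left(j^{2} + 0 j\right) + j\right) = 4 - 5 j \left(\left(j^{2} + 0\right) + j\right) = 4 - 5 j \left(j^{2} + j\right) = 4 - 5 j \left(j + j^{2}\right) = 4 \left(- 5 j \left(j + j^{2}\right)\right) = - 20 j \left(j + j^{2}\right)$)
$\frac{1}{-7051 + o{\left(22 - -19 \right)}} = \frac{1}{-7051 + 20 \left(22 - -19\right)^{2} \left(-1 - \left(22 - -19\right)\right)} = \frac{1}{-7051 + 20 \left(22 + 19\right)^{2} \left(-1 - \left(22 + 19\right)\right)} = \frac{1}{-7051 + 20 \cdot 41^{2} \left(-1 - 41\right)} = \frac{1}{-7051 + 20 \cdot 1681 \left(-1 - 41\right)} = \frac{1}{-7051 + 20 \cdot 1681 \left(-42\right)} = \frac{1}{-7051 - 1412040} = \frac{1}{-1419091} = - \frac{1}{1419091}$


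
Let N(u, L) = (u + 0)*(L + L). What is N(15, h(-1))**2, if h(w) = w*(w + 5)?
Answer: 14400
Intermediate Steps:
h(w) = w*(5 + w)
N(u, L) = 2*L*u (N(u, L) = u*(2*L) = 2*L*u)
N(15, h(-1))**2 = (2*(-(5 - 1))*15)**2 = (2*(-1*4)*15)**2 = (2*(-4)*15)**2 = (-120)**2 = 14400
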